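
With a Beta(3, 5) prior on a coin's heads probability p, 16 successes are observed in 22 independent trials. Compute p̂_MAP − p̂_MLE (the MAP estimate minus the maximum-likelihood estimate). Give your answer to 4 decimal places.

MAP − MLE = -0.0844

Posterior is Beta(19, 11); MAP = (19−1)/(30−2) = 18/28 ≈ 0.64286.
MLE ignores the prior: p̂_MLE = k/n = 16/22 ≈ 0.72727.
Difference = 18/28 − 16/22 = -13/154 ≈ -0.0844.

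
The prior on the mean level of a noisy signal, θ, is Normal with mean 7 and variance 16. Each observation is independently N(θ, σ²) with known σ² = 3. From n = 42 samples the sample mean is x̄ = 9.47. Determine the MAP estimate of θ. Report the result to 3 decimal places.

n = 42, x̄ = 9.47.
For a Normal prior and Normal likelihood with known variance, the posterior is Normal; its mode equals its mean, the precision-weighted average.
Prior precision 1/σ₀² = 1/16 = 0.0625; data precision n/σ² = 42/3 = 14.
θ̂ = (0.0625·7 + 14·9.47) / (0.0625 + 14) = 133.0175/14.0625 = 53207/5625 ≈ 9.459.

θ̂_MAP = 9.459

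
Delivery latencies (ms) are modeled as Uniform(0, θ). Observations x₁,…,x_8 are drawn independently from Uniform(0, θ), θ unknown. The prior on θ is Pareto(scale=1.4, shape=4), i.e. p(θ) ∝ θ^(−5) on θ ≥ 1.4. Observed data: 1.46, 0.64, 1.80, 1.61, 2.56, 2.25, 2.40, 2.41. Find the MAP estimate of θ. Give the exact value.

θ̂_MAP = 2.56

The Uniform(0, θ) likelihood is θ^(−n) for θ ≥ max(xᵢ), zero otherwise. Here max(xᵢ) = 2.56.
Posterior ∝ θ^(−5) · θ^(−8) = θ^(−13) on θ ≥ max(1.4, 2.56) = 2.56.
This density is strictly decreasing in θ, so the posterior mode lies at the lower boundary of the support.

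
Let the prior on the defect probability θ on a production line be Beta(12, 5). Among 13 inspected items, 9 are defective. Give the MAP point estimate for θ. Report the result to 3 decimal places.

θ̂_MAP = 0.714

Prior: Beta(12, 5).
Data: 9 successes in 13 trials. The binomial likelihood contributes θ^9(1−θ)^4, so the posterior is Beta(12+9, 5+4) = Beta(21, 9).
For Beta(a, b) with a, b > 1 the mode is (a−1)/(a+b−2) = 20/28 ≈ 0.714.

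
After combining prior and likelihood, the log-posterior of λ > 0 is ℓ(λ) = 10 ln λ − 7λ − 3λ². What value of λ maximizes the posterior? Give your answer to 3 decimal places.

ℓ'(λ) = 10/λ − 7 − 6λ. Setting this to zero and multiplying by λ: 6λ² + 7λ − 10 = 0.
λ = (−7 + √(7² + 4·6·10)) / (2·6) = (−7 + √289) / 12 = (−7 + 17)/12 = 5/6.
ℓ''(λ) = −10/λ² − 6 < 0, confirming a maximum.

λ̂_MAP = 0.833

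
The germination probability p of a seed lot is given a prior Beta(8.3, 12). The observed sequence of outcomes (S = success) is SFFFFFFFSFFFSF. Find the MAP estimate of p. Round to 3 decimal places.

p̂_MAP = 0.319

Prior: Beta(8.3, 12).
Data: 3 successes in 14 trials (from the sequence). The binomial likelihood contributes p^3(1−p)^11, so the posterior is Beta(8.3+3, 12+11) = Beta(11.3, 23).
For Beta(a, b) with a, b > 1 the mode is (a−1)/(a+b−2) = 10.3/32.3 ≈ 0.319.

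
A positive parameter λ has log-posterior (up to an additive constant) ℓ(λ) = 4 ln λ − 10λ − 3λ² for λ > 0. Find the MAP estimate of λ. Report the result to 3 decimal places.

λ̂_MAP = 0.333

ℓ'(λ) = 4/λ − 10 − 6λ. Setting this to zero and multiplying by λ: 6λ² + 10λ − 4 = 0.
λ = (−10 + √(10² + 4·6·4)) / (2·6) = (−10 + √196) / 12 = (−10 + 14)/12 = 1/3.
ℓ''(λ) = −4/λ² − 6 < 0, confirming a maximum.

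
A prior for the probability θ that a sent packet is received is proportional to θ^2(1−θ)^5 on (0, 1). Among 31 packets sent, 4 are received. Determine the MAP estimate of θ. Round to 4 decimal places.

θ̂_MAP = 0.1579

The prior density ∝ θ^2(1−θ)^5 is the kernel of Beta(3, 6).
Data: 4 successes in 31 trials. The binomial likelihood contributes θ^4(1−θ)^27, so the posterior is Beta(3+4, 6+27) = Beta(7, 33).
For Beta(a, b) with a, b > 1 the mode is (a−1)/(a+b−2) = 6/38 ≈ 0.1579.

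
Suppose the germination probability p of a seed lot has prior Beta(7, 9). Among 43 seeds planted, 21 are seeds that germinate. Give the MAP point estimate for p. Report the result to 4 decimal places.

Prior: Beta(7, 9).
Data: 21 successes in 43 trials. The binomial likelihood contributes p^21(1−p)^22, so the posterior is Beta(7+21, 9+22) = Beta(28, 31).
For Beta(a, b) with a, b > 1 the mode is (a−1)/(a+b−2) = 27/57 ≈ 0.4737.

p̂_MAP = 0.4737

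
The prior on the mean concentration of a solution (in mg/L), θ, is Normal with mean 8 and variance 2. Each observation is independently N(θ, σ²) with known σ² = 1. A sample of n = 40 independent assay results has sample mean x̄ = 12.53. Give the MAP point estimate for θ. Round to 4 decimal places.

n = 40, x̄ = 12.53.
For a Normal prior and Normal likelihood with known variance, the posterior is Normal; its mode equals its mean, the precision-weighted average.
Prior precision 1/σ₀² = 1/2 = 0.5; data precision n/σ² = 40/1 = 40.
θ̂ = (0.5·8 + 40·12.53) / (0.5 + 40) = 505.2/40.5 = 1684/135 ≈ 12.4741.

θ̂_MAP = 12.4741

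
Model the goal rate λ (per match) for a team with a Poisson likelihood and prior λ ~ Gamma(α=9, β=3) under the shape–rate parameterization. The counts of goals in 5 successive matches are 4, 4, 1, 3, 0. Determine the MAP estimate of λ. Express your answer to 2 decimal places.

λ̂_MAP = 2.50

Σxᵢ = 4+4+1+3+0 = 12, with n = 5.
Posterior ∝ λ^8e^(−3λ) · λ^12e^(−5λ) = λ^20e^(−8λ), i.e. Gamma(shape=21, rate=8).
The mode of a Gamma(a, b) with a ≥ 1 (shape–rate) is (a−1)/b = 20/8 ≈ 2.50.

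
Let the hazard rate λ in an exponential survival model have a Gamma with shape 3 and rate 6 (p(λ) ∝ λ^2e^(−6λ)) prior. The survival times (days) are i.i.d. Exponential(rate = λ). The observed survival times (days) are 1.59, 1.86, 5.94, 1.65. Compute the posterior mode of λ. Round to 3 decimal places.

The Exponential(rate=λ) likelihood is ∝ λ^n e^(−λΣtᵢ). Here n = 4 and Σtᵢ = 1.59 + 1.86 + 5.94 + 1.65 = 11.04.
Posterior ∝ λ^2e^(−6λ) · λ^4e^(−11.04λ) = λ^6e^(−17.04λ), i.e. Gamma(7, 17.04).
Mode = (a−1)/b = 6/17.04 ≈ 0.352.

λ̂_MAP = 0.352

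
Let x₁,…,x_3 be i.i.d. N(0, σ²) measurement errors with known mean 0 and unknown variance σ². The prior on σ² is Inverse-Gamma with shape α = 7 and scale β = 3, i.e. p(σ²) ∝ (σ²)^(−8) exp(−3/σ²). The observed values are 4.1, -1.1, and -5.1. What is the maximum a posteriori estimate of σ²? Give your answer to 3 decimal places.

Sum of squared deviations about the known mean: SS = (4.1−0)² + (-1.1−0)² + (-5.1−0)² = 44.03.
The Normal likelihood contributes (σ²)^(−n/2) exp(−SS/(2σ²)), so the posterior is Inverse-Gamma(α + n/2, β + SS/2) = Inverse-Gamma(8.5, 25.015).
The mode of Inverse-Gamma(a, b) is b/(a+1) = 25.015/9.5 ≈ 2.633.

σ̂²_MAP = 2.633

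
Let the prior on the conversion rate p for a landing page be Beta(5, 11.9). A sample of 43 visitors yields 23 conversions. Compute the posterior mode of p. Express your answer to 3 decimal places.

p̂_MAP = 0.466

Prior: Beta(5, 11.9).
Data: 23 successes in 43 trials. The binomial likelihood contributes p^23(1−p)^20, so the posterior is Beta(5+23, 11.9+20) = Beta(28, 31.9).
For Beta(a, b) with a, b > 1 the mode is (a−1)/(a+b−2) = 27/57.9 ≈ 0.466.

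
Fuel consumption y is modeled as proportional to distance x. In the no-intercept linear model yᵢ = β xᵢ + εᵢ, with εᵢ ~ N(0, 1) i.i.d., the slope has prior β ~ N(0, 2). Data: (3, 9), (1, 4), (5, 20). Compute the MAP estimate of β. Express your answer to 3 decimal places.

log p(β | y) = −Σ(yᵢ − βxᵢ)²/(2·1) − β²/(2·2) + const.
Setting the derivative to zero: Σxᵢ(yᵢ − βxᵢ)/1 − β/2 = 0, so β = Σxᵢyᵢ / (Σxᵢ² + σ²/τ²).
Σxᵢyᵢ = 3·9 + 1·4 + 5·20 = 131; Σxᵢ² = 35; σ²/τ² = 0.5.
β̂_MAP = 131 / (35 + 0.5) = 131/35.5 ≈ 3.690.

β̂_MAP = 3.690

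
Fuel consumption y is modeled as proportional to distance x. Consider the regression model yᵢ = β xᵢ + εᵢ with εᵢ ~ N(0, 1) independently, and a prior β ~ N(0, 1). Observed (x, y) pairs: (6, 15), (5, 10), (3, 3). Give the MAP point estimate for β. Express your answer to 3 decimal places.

β̂_MAP = 2.099

log p(β | y) = −Σ(yᵢ − βxᵢ)²/(2·1) − β²/(2·1) + const.
Setting the derivative to zero: Σxᵢ(yᵢ − βxᵢ)/1 − β/1 = 0, so β = Σxᵢyᵢ / (Σxᵢ² + σ²/τ²).
Σxᵢyᵢ = 6·15 + 5·10 + 3·3 = 149; Σxᵢ² = 70; σ²/τ² = 1.
β̂_MAP = 149 / (70 + 1) = 149/71 ≈ 2.099.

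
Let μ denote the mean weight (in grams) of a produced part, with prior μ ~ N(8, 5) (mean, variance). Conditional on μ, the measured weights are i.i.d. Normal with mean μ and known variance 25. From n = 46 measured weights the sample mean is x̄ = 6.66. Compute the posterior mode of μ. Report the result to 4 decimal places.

μ̂_MAP = 6.7914

n = 46, x̄ = 6.66.
For a Normal prior and Normal likelihood with known variance, the posterior is Normal; its mode equals its mean, the precision-weighted average.
Prior precision 1/σ₀² = 1/5 = 0.2; data precision n/σ² = 46/25 = 1.84.
μ̂ = (0.2·8 + 1.84·6.66) / (0.2 + 1.84) = 13.8544/2.04 = 8659/1275 ≈ 6.7914.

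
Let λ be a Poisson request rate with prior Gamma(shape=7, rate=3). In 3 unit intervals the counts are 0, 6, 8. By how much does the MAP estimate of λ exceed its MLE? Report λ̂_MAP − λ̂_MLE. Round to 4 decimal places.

Σxᵢ = 14. Posterior is Gamma(21, 6); MAP = (21−1)/6 = 20/6 ≈ 3.33333.
MLE = x̄ = 14/3 ≈ 4.66667.
Difference = 20/6 − 14/3 = -4/3 ≈ -1.3333.

MAP − MLE = -1.3333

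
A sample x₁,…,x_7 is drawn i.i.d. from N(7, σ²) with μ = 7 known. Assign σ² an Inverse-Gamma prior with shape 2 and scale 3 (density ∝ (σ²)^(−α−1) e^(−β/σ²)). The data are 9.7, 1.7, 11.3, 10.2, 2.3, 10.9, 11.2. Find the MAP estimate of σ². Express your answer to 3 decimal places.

σ̂²_MAP = 9.619

Sum of squared deviations about the known mean: SS = (9.7−7)² + (1.7−7)² + (11.3−7)² + (10.2−7)² + (2.3−7)² + (10.9−7)² + (11.2−7)² = 119.05.
The Normal likelihood contributes (σ²)^(−n/2) exp(−SS/(2σ²)), so the posterior is Inverse-Gamma(α + n/2, β + SS/2) = Inverse-Gamma(5.5, 62.525).
The mode of Inverse-Gamma(a, b) is b/(a+1) = 62.525/6.5 ≈ 9.619.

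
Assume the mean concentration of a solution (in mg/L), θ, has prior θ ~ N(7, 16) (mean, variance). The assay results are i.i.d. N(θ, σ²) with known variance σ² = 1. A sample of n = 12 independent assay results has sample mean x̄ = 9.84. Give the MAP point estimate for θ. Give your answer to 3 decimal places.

θ̂_MAP = 9.825

n = 12, x̄ = 9.84.
For a Normal prior and Normal likelihood with known variance, the posterior is Normal; its mode equals its mean, the precision-weighted average.
Prior precision 1/σ₀² = 1/16 = 0.0625; data precision n/σ² = 12/1 = 12.
θ̂ = (0.0625·7 + 12·9.84) / (0.0625 + 12) = 118.5175/12.0625 = 47407/4825 ≈ 9.825.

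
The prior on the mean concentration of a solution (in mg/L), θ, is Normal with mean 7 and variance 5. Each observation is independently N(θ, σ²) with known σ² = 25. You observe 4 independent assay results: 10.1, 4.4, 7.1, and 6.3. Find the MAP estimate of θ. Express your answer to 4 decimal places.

n = 4; x̄ = (10.1 + 4.4 + 7.1 + 6.3)/4 = 27.9/4 = 6.975.
For a Normal prior and Normal likelihood with known variance, the posterior is Normal; its mode equals its mean, the precision-weighted average.
Prior precision 1/σ₀² = 1/5 = 0.2; data precision n/σ² = 4/25 = 0.16.
θ̂ = (0.2·7 + 0.16·6.975) / (0.2 + 0.16) = 2.516/0.36 = 629/90 ≈ 6.9889.

θ̂_MAP = 6.9889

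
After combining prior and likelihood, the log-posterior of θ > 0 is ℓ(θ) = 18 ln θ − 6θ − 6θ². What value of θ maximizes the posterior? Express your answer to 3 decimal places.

θ̂_MAP = 1.000

ℓ'(θ) = 18/θ − 6 − 12θ. Setting this to zero and multiplying by θ: 12θ² + 6θ − 18 = 0.
θ = (−6 + √(6² + 4·12·18)) / (2·12) = (−6 + √900) / 24 = (−6 + 30)/24 = 1.
ℓ''(θ) = −18/θ² − 12 < 0, confirming a maximum.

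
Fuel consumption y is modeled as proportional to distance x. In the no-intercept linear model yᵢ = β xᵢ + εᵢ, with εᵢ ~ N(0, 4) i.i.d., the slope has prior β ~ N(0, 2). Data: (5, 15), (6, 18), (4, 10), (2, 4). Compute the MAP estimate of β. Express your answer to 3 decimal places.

β̂_MAP = 2.783

log p(β | y) = −Σ(yᵢ − βxᵢ)²/(2·4) − β²/(2·2) + const.
Setting the derivative to zero: Σxᵢ(yᵢ − βxᵢ)/4 − β/2 = 0, so β = Σxᵢyᵢ / (Σxᵢ² + σ²/τ²).
Σxᵢyᵢ = 5·15 + 6·18 + 4·10 + 2·4 = 231; Σxᵢ² = 81; σ²/τ² = 2.
β̂_MAP = 231 / (81 + 2) = 231/83 ≈ 2.783.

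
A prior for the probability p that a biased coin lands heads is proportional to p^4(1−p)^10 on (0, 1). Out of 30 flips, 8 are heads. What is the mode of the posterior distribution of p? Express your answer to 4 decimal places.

p̂_MAP = 0.2727

The prior density ∝ p^4(1−p)^10 is the kernel of Beta(5, 11).
Data: 8 successes in 30 trials. The binomial likelihood contributes p^8(1−p)^22, so the posterior is Beta(5+8, 11+22) = Beta(13, 33).
For Beta(a, b) with a, b > 1 the mode is (a−1)/(a+b−2) = 12/44 ≈ 0.2727.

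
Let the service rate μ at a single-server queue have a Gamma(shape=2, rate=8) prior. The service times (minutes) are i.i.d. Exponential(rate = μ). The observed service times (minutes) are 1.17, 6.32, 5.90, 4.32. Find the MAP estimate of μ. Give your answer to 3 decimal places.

μ̂_MAP = 0.194

The Exponential(rate=μ) likelihood is ∝ μ^n e^(−μΣtᵢ). Here n = 4 and Σtᵢ = 1.17 + 6.32 + 5.90 + 4.32 = 17.71.
Posterior ∝ μe^(−8μ) · μ^4e^(−17.71μ) = μ^5e^(−25.71μ), i.e. Gamma(6, 25.71).
Mode = (a−1)/b = 5/25.71 ≈ 0.194.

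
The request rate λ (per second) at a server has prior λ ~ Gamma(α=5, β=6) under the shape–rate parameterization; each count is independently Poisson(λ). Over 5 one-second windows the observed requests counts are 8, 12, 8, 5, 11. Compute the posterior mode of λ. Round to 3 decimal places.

Σxᵢ = 8+12+8+5+11 = 44, with n = 5.
Posterior ∝ λ^4e^(−6λ) · λ^44e^(−5λ) = λ^48e^(−11λ), i.e. Gamma(shape=49, rate=11).
The mode of a Gamma(a, b) with a ≥ 1 (shape–rate) is (a−1)/b = 48/11 ≈ 4.364.

λ̂_MAP = 4.364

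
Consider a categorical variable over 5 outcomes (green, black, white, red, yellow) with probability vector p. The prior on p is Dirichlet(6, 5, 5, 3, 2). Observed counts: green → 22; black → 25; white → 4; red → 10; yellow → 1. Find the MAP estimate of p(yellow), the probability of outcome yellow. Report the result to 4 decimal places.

MAP estimate of p(yellow) = 0.0256

The posterior is Dirichlet(αᵢ + nᵢ) = Dirichlet(28, 30, 9, 13, 3).
For a Dirichlet(a₁,…,a_K) with all aᵢ > 1, the mode has j-th component (aⱼ − 1)/(Σaᵢ − K).
Here Σaᵢ = 83 and K = 5, so p(yellow) = (3 − 1)/(83 − 5) = 2/78 ≈ 0.0256.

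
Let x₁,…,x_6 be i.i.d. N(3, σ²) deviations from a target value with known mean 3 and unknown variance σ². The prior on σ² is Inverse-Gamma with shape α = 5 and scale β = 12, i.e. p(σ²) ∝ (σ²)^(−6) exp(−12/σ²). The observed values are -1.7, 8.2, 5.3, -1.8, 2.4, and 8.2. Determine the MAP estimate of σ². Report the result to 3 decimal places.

Sum of squared deviations about the known mean: SS = (-1.7−3)² + (8.2−3)² + (5.3−3)² + (-1.8−3)² + (2.4−3)² + (8.2−3)² = 104.86.
The Normal likelihood contributes (σ²)^(−n/2) exp(−SS/(2σ²)), so the posterior is Inverse-Gamma(α + n/2, β + SS/2) = Inverse-Gamma(8, 64.43).
The mode of Inverse-Gamma(a, b) is b/(a+1) = 64.43/9 ≈ 7.159.

σ̂²_MAP = 7.159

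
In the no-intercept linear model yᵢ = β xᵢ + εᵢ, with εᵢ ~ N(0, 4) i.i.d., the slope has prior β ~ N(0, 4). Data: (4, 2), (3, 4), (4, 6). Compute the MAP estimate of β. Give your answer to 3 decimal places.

β̂_MAP = 1.048

log p(β | y) = −Σ(yᵢ − βxᵢ)²/(2·4) − β²/(2·4) + const.
Setting the derivative to zero: Σxᵢ(yᵢ − βxᵢ)/4 − β/4 = 0, so β = Σxᵢyᵢ / (Σxᵢ² + σ²/τ²).
Σxᵢyᵢ = 4·2 + 3·4 + 4·6 = 44; Σxᵢ² = 41; σ²/τ² = 1.
β̂_MAP = 44 / (41 + 1) = 44/42 ≈ 1.048.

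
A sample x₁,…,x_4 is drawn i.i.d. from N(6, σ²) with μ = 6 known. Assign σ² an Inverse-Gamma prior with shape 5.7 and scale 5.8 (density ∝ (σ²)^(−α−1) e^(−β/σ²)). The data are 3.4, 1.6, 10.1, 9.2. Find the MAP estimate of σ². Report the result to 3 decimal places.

σ̂²_MAP = 3.722

Sum of squared deviations about the known mean: SS = (3.4−6)² + (1.6−6)² + (10.1−6)² + (9.2−6)² = 53.17.
The Normal likelihood contributes (σ²)^(−n/2) exp(−SS/(2σ²)), so the posterior is Inverse-Gamma(α + n/2, β + SS/2) = Inverse-Gamma(7.7, 32.385).
The mode of Inverse-Gamma(a, b) is b/(a+1) = 32.385/8.7 ≈ 3.722.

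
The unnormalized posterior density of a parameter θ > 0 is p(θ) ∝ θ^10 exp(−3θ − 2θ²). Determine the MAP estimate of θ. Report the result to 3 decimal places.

θ̂_MAP = 1.250

ℓ'(θ) = 10/θ − 3 − 4θ. Setting this to zero and multiplying by θ: 4θ² + 3θ − 10 = 0.
θ = (−3 + √(3² + 4·4·10)) / (2·4) = (−3 + √169) / 8 = (−3 + 13)/8 = 5/4.
ℓ''(θ) = −10/θ² − 4 < 0, confirming a maximum.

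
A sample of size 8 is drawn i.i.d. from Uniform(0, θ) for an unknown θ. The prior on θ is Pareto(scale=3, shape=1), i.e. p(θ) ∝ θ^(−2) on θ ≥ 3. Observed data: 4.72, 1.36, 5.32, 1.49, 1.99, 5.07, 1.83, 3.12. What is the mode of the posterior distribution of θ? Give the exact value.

θ̂_MAP = 5.32

The Uniform(0, θ) likelihood is θ^(−n) for θ ≥ max(xᵢ), zero otherwise. Here max(xᵢ) = 5.32.
Posterior ∝ θ^(−2) · θ^(−8) = θ^(−10) on θ ≥ max(3, 5.32) = 5.32.
This density is strictly decreasing in θ, so the posterior mode lies at the lower boundary of the support.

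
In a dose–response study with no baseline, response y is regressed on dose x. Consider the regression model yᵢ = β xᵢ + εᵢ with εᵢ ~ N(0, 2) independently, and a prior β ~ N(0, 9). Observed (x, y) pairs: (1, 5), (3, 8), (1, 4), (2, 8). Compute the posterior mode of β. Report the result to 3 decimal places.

β̂_MAP = 3.219

log p(β | y) = −Σ(yᵢ − βxᵢ)²/(2·2) − β²/(2·9) + const.
Setting the derivative to zero: Σxᵢ(yᵢ − βxᵢ)/2 − β/9 = 0, so β = Σxᵢyᵢ / (Σxᵢ² + σ²/τ²).
Σxᵢyᵢ = 1·5 + 3·8 + 1·4 + 2·8 = 49; Σxᵢ² = 15; σ²/τ² = 2/9.
β̂_MAP = 49 / (15 + 2/9) = 49/(137/9) = 441/137 ≈ 3.219.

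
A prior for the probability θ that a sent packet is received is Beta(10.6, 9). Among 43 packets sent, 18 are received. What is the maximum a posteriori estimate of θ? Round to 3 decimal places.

θ̂_MAP = 0.455

Prior: Beta(10.6, 9).
Data: 18 successes in 43 trials. The binomial likelihood contributes θ^18(1−θ)^25, so the posterior is Beta(10.6+18, 9+25) = Beta(28.6, 34).
For Beta(a, b) with a, b > 1 the mode is (a−1)/(a+b−2) = 27.6/60.6 ≈ 0.455.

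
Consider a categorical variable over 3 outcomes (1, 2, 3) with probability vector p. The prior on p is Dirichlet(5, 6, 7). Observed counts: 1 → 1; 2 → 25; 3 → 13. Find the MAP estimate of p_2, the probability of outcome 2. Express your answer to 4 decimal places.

MAP estimate: 0.5556

The posterior is Dirichlet(αᵢ + nᵢ) = Dirichlet(6, 31, 20).
For a Dirichlet(a₁,…,a_K) with all aᵢ > 1, the mode has j-th component (aⱼ − 1)/(Σaᵢ − K).
Here Σaᵢ = 57 and K = 3, so p_2 = (31 − 1)/(57 − 3) = 30/54 ≈ 0.5556.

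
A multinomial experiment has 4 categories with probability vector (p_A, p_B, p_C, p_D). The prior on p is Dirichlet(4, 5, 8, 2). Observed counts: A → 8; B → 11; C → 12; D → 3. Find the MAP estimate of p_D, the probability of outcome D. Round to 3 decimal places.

MAP estimate of p_D = 0.082

The posterior is Dirichlet(αᵢ + nᵢ) = Dirichlet(12, 16, 20, 5).
For a Dirichlet(a₁,…,a_K) with all aᵢ > 1, the mode has j-th component (aⱼ − 1)/(Σaᵢ − K).
Here Σaᵢ = 53 and K = 4, so p_D = (5 − 1)/(53 − 4) = 4/49 ≈ 0.082.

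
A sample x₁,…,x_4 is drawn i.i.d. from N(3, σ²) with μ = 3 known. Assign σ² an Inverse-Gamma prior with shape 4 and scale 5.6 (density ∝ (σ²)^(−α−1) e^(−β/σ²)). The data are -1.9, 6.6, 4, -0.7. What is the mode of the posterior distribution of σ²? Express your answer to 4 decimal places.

Sum of squared deviations about the known mean: SS = (-1.9−3)² + (6.6−3)² + (4−3)² + (-0.7−3)² = 51.66.
The Normal likelihood contributes (σ²)^(−n/2) exp(−SS/(2σ²)), so the posterior is Inverse-Gamma(α + n/2, β + SS/2) = Inverse-Gamma(6, 31.43).
The mode of Inverse-Gamma(a, b) is b/(a+1) = 31.43/7 ≈ 4.4900.

σ̂²_MAP = 4.4900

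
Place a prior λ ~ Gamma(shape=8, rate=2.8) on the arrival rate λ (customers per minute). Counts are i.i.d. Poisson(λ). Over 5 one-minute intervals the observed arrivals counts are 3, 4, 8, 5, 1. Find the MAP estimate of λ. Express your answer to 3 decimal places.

λ̂_MAP = 3.590

Σxᵢ = 3+4+8+5+1 = 21, with n = 5.
Posterior ∝ λ^7e^(−2.8λ) · λ^21e^(−5λ) = λ^28e^(−7.8λ), i.e. Gamma(shape=29, rate=7.8).
The mode of a Gamma(a, b) with a ≥ 1 (shape–rate) is (a−1)/b = 28/7.8 ≈ 3.590.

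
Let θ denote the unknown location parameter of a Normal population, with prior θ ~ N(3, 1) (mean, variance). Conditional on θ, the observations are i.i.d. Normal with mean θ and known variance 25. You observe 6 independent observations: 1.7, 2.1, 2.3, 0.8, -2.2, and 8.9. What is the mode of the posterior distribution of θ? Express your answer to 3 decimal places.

θ̂_MAP = 2.858

n = 6; x̄ = (1.7 + 2.1 + 2.3 + 0.8 + (-2.2) + 8.9)/6 = 13.6/6 = 34/15 ≈ 2.2667.
For a Normal prior and Normal likelihood with known variance, the posterior is Normal; its mode equals its mean, the precision-weighted average.
Prior precision 1/σ₀² = 1/1 = 1; data precision n/σ² = 6/25 = 0.24.
θ̂ = (1·3 + 0.24·(34/15)) / (1 + 0.24) = 3.544/1.24 = 443/155 ≈ 2.858.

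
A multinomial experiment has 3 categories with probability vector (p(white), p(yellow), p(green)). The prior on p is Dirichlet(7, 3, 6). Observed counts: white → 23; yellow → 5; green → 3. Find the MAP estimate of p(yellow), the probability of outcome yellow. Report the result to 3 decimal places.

MAP estimate of p(yellow) = 0.159

The posterior is Dirichlet(αᵢ + nᵢ) = Dirichlet(30, 8, 9).
For a Dirichlet(a₁,…,a_K) with all aᵢ > 1, the mode has j-th component (aⱼ − 1)/(Σaᵢ − K).
Here Σaᵢ = 47 and K = 3, so p(yellow) = (8 − 1)/(47 − 3) = 7/44 ≈ 0.159.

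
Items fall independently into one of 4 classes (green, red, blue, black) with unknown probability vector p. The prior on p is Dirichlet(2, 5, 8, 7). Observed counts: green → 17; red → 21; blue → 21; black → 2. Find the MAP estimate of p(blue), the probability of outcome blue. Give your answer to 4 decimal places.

MAP estimate of p(blue) = 0.3544

The posterior is Dirichlet(αᵢ + nᵢ) = Dirichlet(19, 26, 29, 9).
For a Dirichlet(a₁,…,a_K) with all aᵢ > 1, the mode has j-th component (aⱼ − 1)/(Σaᵢ − K).
Here Σaᵢ = 83 and K = 4, so p(blue) = (29 − 1)/(83 − 4) = 28/79 ≈ 0.3544.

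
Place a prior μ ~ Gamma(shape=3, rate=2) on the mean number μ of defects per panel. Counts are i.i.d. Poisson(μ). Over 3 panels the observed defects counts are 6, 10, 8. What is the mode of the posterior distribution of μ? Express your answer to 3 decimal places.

μ̂_MAP = 5.200

Σxᵢ = 6+10+8 = 24, with n = 3.
Posterior ∝ μ^2e^(−2μ) · μ^24e^(−3μ) = μ^26e^(−5μ), i.e. Gamma(shape=27, rate=5).
The mode of a Gamma(a, b) with a ≥ 1 (shape–rate) is (a−1)/b = 26/5 ≈ 5.200.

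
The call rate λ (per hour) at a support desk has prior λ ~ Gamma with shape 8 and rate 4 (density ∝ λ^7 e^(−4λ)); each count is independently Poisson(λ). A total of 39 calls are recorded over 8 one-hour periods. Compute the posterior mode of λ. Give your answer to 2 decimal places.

λ̂_MAP = 3.83

Σxᵢ = 39, n = 8.
Posterior ∝ λ^7e^(−4λ) · λ^39e^(−8λ) = λ^46e^(−12λ), i.e. Gamma(shape=47, rate=12).
The mode of a Gamma(a, b) with a ≥ 1 (shape–rate) is (a−1)/b = 46/12 ≈ 3.83.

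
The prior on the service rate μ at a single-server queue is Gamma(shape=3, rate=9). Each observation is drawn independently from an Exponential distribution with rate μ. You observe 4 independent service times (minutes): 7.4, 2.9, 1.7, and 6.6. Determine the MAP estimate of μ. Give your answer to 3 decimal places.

The Exponential(rate=μ) likelihood is ∝ μ^n e^(−μΣtᵢ). Here n = 4 and Σtᵢ = 7.4 + 2.9 + 1.7 + 6.6 = 18.6.
Posterior ∝ μ^2e^(−9μ) · μ^4e^(−18.6μ) = μ^6e^(−27.6μ), i.e. Gamma(7, 27.6).
Mode = (a−1)/b = 6/27.6 ≈ 0.217.

μ̂_MAP = 0.217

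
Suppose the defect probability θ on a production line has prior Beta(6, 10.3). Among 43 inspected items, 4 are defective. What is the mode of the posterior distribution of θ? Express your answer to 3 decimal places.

θ̂_MAP = 0.157

Prior: Beta(6, 10.3).
Data: 4 successes in 43 trials. The binomial likelihood contributes θ^4(1−θ)^39, so the posterior is Beta(6+4, 10.3+39) = Beta(10, 49.3).
For Beta(a, b) with a, b > 1 the mode is (a−1)/(a+b−2) = 9/57.3 ≈ 0.157.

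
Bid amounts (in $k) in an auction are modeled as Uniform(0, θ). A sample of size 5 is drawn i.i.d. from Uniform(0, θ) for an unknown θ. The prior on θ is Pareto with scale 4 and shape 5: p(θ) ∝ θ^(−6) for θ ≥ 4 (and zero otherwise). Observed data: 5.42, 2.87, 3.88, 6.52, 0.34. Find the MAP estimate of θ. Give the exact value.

θ̂_MAP = 6.52

The Uniform(0, θ) likelihood is θ^(−n) for θ ≥ max(xᵢ), zero otherwise. Here max(xᵢ) = 6.52.
Posterior ∝ θ^(−6) · θ^(−5) = θ^(−11) on θ ≥ max(4, 6.52) = 6.52.
This density is strictly decreasing in θ, so the posterior mode lies at the lower boundary of the support.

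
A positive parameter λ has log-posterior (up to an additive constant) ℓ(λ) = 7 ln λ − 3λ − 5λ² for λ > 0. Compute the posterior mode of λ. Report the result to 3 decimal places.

ℓ'(λ) = 7/λ − 3 − 10λ. Setting this to zero and multiplying by λ: 10λ² + 3λ − 7 = 0.
λ = (−3 + √(3² + 4·10·7)) / (2·10) = (−3 + √289) / 20 = (−3 + 17)/20 = 7/10.
ℓ''(λ) = −7/λ² − 10 < 0, confirming a maximum.

λ̂_MAP = 0.700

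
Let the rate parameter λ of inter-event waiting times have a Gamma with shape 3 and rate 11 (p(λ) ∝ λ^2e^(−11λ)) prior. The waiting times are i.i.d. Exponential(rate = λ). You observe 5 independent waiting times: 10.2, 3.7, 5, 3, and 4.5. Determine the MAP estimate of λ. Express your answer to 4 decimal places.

The Exponential(rate=λ) likelihood is ∝ λ^n e^(−λΣtᵢ). Here n = 5 and Σtᵢ = 10.2 + 3.7 + 5 + 3 + 4.5 = 26.4.
Posterior ∝ λ^2e^(−11λ) · λ^5e^(−26.4λ) = λ^7e^(−37.4λ), i.e. Gamma(8, 37.4).
Mode = (a−1)/b = 7/37.4 ≈ 0.1872.

λ̂_MAP = 0.1872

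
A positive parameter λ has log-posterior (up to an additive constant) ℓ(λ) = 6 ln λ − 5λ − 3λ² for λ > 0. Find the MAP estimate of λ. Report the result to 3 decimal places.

λ̂_MAP = 0.667

ℓ'(λ) = 6/λ − 5 − 6λ. Setting this to zero and multiplying by λ: 6λ² + 5λ − 6 = 0.
λ = (−5 + √(5² + 4·6·6)) / (2·6) = (−5 + √169) / 12 = (−5 + 13)/12 = 2/3.
ℓ''(λ) = −6/λ² − 6 < 0, confirming a maximum.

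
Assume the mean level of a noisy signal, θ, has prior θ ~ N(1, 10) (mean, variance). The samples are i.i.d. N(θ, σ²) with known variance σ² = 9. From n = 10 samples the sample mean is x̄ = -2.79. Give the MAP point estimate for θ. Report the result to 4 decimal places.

θ̂_MAP = -2.4771

n = 10, x̄ = -2.79.
For a Normal prior and Normal likelihood with known variance, the posterior is Normal; its mode equals its mean, the precision-weighted average.
Prior precision 1/σ₀² = 1/10 = 0.1; data precision n/σ² = 10/9.
θ̂ = (0.1·1 + (10/9)·(-2.79)) / (0.1 + 10/9) = (-3)/(109/90) = -270/109 ≈ -2.4771.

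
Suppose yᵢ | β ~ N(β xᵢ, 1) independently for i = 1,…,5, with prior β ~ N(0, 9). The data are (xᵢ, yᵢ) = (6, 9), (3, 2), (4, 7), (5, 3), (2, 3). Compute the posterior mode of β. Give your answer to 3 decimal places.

β̂_MAP = 1.210

log p(β | y) = −Σ(yᵢ − βxᵢ)²/(2·1) − β²/(2·9) + const.
Setting the derivative to zero: Σxᵢ(yᵢ − βxᵢ)/1 − β/9 = 0, so β = Σxᵢyᵢ / (Σxᵢ² + σ²/τ²).
Σxᵢyᵢ = 6·9 + 3·2 + 4·7 + 5·3 + 2·3 = 109; Σxᵢ² = 90; σ²/τ² = 1/9.
β̂_MAP = 109 / (90 + 1/9) = 109/(811/9) = 981/811 ≈ 1.210.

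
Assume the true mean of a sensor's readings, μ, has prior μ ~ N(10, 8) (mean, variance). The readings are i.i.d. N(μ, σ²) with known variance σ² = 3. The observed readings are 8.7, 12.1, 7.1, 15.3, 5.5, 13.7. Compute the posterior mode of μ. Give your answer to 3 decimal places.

μ̂_MAP = 10.376

n = 6; x̄ = (8.7 + 12.1 + 7.1 + 15.3 + 5.5 + 13.7)/6 = 62.4/6 = 10.4.
For a Normal prior and Normal likelihood with known variance, the posterior is Normal; its mode equals its mean, the precision-weighted average.
Prior precision 1/σ₀² = 1/8 = 0.125; data precision n/σ² = 6/3 = 2.
μ̂ = (0.125·10 + 2·10.4) / (0.125 + 2) = 22.05/2.125 = 882/85 ≈ 10.376.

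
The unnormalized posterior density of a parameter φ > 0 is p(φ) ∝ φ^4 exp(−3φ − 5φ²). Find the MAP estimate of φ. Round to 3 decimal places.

φ̂_MAP = 0.500

ℓ'(φ) = 4/φ − 3 − 10φ. Setting this to zero and multiplying by φ: 10φ² + 3φ − 4 = 0.
φ = (−3 + √(3² + 4·10·4)) / (2·10) = (−3 + √169) / 20 = (−3 + 13)/20 = 1/2.
ℓ''(φ) = −4/φ² − 10 < 0, confirming a maximum.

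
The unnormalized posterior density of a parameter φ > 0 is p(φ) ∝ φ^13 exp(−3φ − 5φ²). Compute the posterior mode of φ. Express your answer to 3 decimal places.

ℓ'(φ) = 13/φ − 3 − 10φ. Setting this to zero and multiplying by φ: 10φ² + 3φ − 13 = 0.
φ = (−3 + √(3² + 4·10·13)) / (2·10) = (−3 + √529) / 20 = (−3 + 23)/20 = 1.
ℓ''(φ) = −13/φ² − 10 < 0, confirming a maximum.

φ̂_MAP = 1.000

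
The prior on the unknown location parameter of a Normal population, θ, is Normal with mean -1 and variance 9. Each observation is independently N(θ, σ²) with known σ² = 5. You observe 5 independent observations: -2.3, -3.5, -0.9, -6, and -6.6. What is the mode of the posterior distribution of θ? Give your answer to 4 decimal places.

θ̂_MAP = -3.5740

n = 5; x̄ = ((-2.3) + (-3.5) + (-0.9) + (-6) + (-6.6))/5 = -19.3/5 = -3.86.
For a Normal prior and Normal likelihood with known variance, the posterior is Normal; its mode equals its mean, the precision-weighted average.
Prior precision 1/σ₀² = 1/9; data precision n/σ² = 5/5 = 1.
θ̂ = ((1/9)·(-1) + 1·(-3.86)) / (1/9 + 1) = (-1787/450)/(10/9) = -3.5740.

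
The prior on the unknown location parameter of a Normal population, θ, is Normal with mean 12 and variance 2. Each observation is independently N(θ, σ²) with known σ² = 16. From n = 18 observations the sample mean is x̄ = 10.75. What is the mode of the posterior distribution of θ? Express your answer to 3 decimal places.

n = 18, x̄ = 10.75.
For a Normal prior and Normal likelihood with known variance, the posterior is Normal; its mode equals its mean, the precision-weighted average.
Prior precision 1/σ₀² = 1/2 = 0.5; data precision n/σ² = 18/16 = 1.125.
θ̂ = (0.5·12 + 1.125·10.75) / (0.5 + 1.125) = 18.09375/1.625 = 579/52 ≈ 11.135.

θ̂_MAP = 11.135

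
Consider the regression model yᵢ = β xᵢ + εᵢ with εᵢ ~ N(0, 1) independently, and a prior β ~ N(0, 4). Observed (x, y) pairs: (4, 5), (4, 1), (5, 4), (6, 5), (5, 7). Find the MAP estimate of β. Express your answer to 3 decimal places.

β̂_MAP = 0.922

log p(β | y) = −Σ(yᵢ − βxᵢ)²/(2·1) − β²/(2·4) + const.
Setting the derivative to zero: Σxᵢ(yᵢ − βxᵢ)/1 − β/4 = 0, so β = Σxᵢyᵢ / (Σxᵢ² + σ²/τ²).
Σxᵢyᵢ = 4·5 + 4·1 + 5·4 + 6·5 + 5·7 = 109; Σxᵢ² = 118; σ²/τ² = 0.25.
β̂_MAP = 109 / (118 + 0.25) = 109/118.25 ≈ 0.922.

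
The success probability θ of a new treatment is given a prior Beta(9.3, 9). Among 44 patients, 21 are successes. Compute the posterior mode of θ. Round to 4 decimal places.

θ̂_MAP = 0.4859

Prior: Beta(9.3, 9).
Data: 21 successes in 44 trials. The binomial likelihood contributes θ^21(1−θ)^23, so the posterior is Beta(9.3+21, 9+23) = Beta(30.3, 32).
For Beta(a, b) with a, b > 1 the mode is (a−1)/(a+b−2) = 29.3/60.3 ≈ 0.4859.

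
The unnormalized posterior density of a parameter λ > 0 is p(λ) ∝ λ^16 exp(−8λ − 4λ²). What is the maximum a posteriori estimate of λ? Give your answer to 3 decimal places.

ℓ'(λ) = 16/λ − 8 − 8λ. Setting this to zero and multiplying by λ: 8λ² + 8λ − 16 = 0.
λ = (−8 + √(8² + 4·8·16)) / (2·8) = (−8 + √576) / 16 = (−8 + 24)/16 = 1.
ℓ''(λ) = −16/λ² − 8 < 0, confirming a maximum.

λ̂_MAP = 1.000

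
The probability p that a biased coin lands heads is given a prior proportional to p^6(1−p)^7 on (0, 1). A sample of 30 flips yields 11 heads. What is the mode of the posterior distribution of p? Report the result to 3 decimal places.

p̂_MAP = 0.395

The prior density ∝ p^6(1−p)^7 is the kernel of Beta(7, 8).
Data: 11 successes in 30 trials. The binomial likelihood contributes p^11(1−p)^19, so the posterior is Beta(7+11, 8+19) = Beta(18, 27).
For Beta(a, b) with a, b > 1 the mode is (a−1)/(a+b−2) = 17/43 ≈ 0.395.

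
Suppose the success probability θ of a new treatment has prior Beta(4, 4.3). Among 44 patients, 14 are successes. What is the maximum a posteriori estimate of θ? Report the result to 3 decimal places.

Prior: Beta(4, 4.3).
Data: 14 successes in 44 trials. The binomial likelihood contributes θ^14(1−θ)^30, so the posterior is Beta(4+14, 4.3+30) = Beta(18, 34.3).
For Beta(a, b) with a, b > 1 the mode is (a−1)/(a+b−2) = 17/50.3 ≈ 0.338.

θ̂_MAP = 0.338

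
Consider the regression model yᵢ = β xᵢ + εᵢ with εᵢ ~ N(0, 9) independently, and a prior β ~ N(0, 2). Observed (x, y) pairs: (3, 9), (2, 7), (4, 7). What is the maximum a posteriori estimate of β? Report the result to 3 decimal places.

log p(β | y) = −Σ(yᵢ − βxᵢ)²/(2·9) − β²/(2·2) + const.
Setting the derivative to zero: Σxᵢ(yᵢ − βxᵢ)/9 − β/2 = 0, so β = Σxᵢyᵢ / (Σxᵢ² + σ²/τ²).
Σxᵢyᵢ = 3·9 + 2·7 + 4·7 = 69; Σxᵢ² = 29; σ²/τ² = 4.5.
β̂_MAP = 69 / (29 + 4.5) = 69/33.5 ≈ 2.060.

β̂_MAP = 2.060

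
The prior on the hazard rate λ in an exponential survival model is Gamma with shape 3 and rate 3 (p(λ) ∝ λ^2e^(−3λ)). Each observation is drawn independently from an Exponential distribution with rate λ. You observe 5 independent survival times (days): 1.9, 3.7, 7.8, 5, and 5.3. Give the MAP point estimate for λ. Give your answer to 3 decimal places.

λ̂_MAP = 0.262

The Exponential(rate=λ) likelihood is ∝ λ^n e^(−λΣtᵢ). Here n = 5 and Σtᵢ = 1.9 + 3.7 + 7.8 + 5 + 5.3 = 23.7.
Posterior ∝ λ^2e^(−3λ) · λ^5e^(−23.7λ) = λ^7e^(−26.7λ), i.e. Gamma(8, 26.7).
Mode = (a−1)/b = 7/26.7 ≈ 0.262.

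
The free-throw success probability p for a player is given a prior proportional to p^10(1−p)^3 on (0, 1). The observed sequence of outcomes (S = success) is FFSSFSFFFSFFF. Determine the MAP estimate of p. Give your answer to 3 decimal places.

The prior density ∝ p^10(1−p)^3 is the kernel of Beta(11, 4).
Data: 4 successes in 13 trials (from the sequence). The binomial likelihood contributes p^4(1−p)^9, so the posterior is Beta(11+4, 4+9) = Beta(15, 13).
For Beta(a, b) with a, b > 1 the mode is (a−1)/(a+b−2) = 14/26 ≈ 0.538.

p̂_MAP = 0.538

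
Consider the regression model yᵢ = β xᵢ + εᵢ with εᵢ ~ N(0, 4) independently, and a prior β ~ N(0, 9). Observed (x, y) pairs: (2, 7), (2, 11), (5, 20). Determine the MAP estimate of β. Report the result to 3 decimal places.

β̂_MAP = 4.066

log p(β | y) = −Σ(yᵢ − βxᵢ)²/(2·4) − β²/(2·9) + const.
Setting the derivative to zero: Σxᵢ(yᵢ − βxᵢ)/4 − β/9 = 0, so β = Σxᵢyᵢ / (Σxᵢ² + σ²/τ²).
Σxᵢyᵢ = 2·7 + 2·11 + 5·20 = 136; Σxᵢ² = 33; σ²/τ² = 4/9.
β̂_MAP = 136 / (33 + 4/9) = 136/(301/9) = 1224/301 ≈ 4.066.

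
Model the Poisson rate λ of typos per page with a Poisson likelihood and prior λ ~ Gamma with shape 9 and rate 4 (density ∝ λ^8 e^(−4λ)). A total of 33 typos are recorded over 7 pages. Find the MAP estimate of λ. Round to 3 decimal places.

λ̂_MAP = 3.727

Σxᵢ = 33, n = 7.
Posterior ∝ λ^8e^(−4λ) · λ^33e^(−7λ) = λ^41e^(−11λ), i.e. Gamma(shape=42, rate=11).
The mode of a Gamma(a, b) with a ≥ 1 (shape–rate) is (a−1)/b = 41/11 ≈ 3.727.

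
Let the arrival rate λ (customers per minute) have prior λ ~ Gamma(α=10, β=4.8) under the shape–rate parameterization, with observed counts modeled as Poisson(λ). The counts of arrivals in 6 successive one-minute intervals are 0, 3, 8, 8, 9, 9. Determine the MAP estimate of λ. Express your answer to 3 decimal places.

Σxᵢ = 0+3+8+8+9+9 = 37, with n = 6.
Posterior ∝ λ^9e^(−4.8λ) · λ^37e^(−6λ) = λ^46e^(−10.8λ), i.e. Gamma(shape=47, rate=10.8).
The mode of a Gamma(a, b) with a ≥ 1 (shape–rate) is (a−1)/b = 46/10.8 ≈ 4.259.

λ̂_MAP = 4.259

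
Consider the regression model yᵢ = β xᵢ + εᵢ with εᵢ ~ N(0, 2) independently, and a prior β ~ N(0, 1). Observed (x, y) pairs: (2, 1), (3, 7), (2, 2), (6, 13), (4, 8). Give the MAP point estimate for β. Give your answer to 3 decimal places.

β̂_MAP = 1.930

log p(β | y) = −Σ(yᵢ − βxᵢ)²/(2·2) − β²/(2·1) + const.
Setting the derivative to zero: Σxᵢ(yᵢ − βxᵢ)/2 − β/1 = 0, so β = Σxᵢyᵢ / (Σxᵢ² + σ²/τ²).
Σxᵢyᵢ = 2·1 + 3·7 + 2·2 + 6·13 + 4·8 = 137; Σxᵢ² = 69; σ²/τ² = 2.
β̂_MAP = 137 / (69 + 2) = 137/71 ≈ 1.930.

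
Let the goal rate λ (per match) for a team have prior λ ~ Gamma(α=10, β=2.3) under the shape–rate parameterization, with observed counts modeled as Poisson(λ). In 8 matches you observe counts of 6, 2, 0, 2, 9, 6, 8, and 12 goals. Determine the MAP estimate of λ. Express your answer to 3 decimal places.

λ̂_MAP = 5.243

Σxᵢ = 6+2+0+2+9+6+8+12 = 45, with n = 8.
Posterior ∝ λ^9e^(−2.3λ) · λ^45e^(−8λ) = λ^54e^(−10.3λ), i.e. Gamma(shape=55, rate=10.3).
The mode of a Gamma(a, b) with a ≥ 1 (shape–rate) is (a−1)/b = 54/10.3 ≈ 5.243.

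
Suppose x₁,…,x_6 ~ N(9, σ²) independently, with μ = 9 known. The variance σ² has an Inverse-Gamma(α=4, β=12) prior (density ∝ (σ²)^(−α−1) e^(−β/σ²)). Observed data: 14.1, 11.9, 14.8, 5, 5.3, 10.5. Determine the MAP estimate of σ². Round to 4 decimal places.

σ̂²_MAP = 7.7500

Sum of squared deviations about the known mean: SS = (14.1−9)² + (11.9−9)² + (14.8−9)² + (5−9)² + (5.3−9)² + (10.5−9)² = 100.
The Normal likelihood contributes (σ²)^(−n/2) exp(−SS/(2σ²)), so the posterior is Inverse-Gamma(α + n/2, β + SS/2) = Inverse-Gamma(7, 62).
The mode of Inverse-Gamma(a, b) is b/(a+1) = 62/8 ≈ 7.7500.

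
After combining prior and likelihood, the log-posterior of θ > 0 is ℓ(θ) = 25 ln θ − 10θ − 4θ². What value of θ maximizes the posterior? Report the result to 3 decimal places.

ℓ'(θ) = 25/θ − 10 − 8θ. Setting this to zero and multiplying by θ: 8θ² + 10θ − 25 = 0.
θ = (−10 + √(10² + 4·8·25)) / (2·8) = (−10 + √900) / 16 = (−10 + 30)/16 = 5/4.
ℓ''(θ) = −25/θ² − 8 < 0, confirming a maximum.

θ̂_MAP = 1.250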